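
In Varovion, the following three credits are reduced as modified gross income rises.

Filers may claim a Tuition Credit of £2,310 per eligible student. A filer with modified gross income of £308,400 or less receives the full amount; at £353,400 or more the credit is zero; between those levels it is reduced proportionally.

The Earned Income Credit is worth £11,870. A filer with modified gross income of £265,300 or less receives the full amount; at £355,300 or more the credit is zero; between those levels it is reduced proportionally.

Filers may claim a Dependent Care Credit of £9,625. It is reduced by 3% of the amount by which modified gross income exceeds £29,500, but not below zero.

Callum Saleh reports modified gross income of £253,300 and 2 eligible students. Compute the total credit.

£19,401

Tuition Credit: base = 2 × £2,310 = £4,620. £253,300 is at or below the £308,400 threshold, so the full £4,620 applies.
Earned Income Credit: £253,300 is at or below the £265,300 threshold, so the full £11,870 applies.
Dependent Care Credit: 3% of the £223,800 excess over £29,500 is £6,714; credit = £9,625 − £6,714 = £2,911.
Total: £4,620 + £11,870 + £2,911 = £19,401.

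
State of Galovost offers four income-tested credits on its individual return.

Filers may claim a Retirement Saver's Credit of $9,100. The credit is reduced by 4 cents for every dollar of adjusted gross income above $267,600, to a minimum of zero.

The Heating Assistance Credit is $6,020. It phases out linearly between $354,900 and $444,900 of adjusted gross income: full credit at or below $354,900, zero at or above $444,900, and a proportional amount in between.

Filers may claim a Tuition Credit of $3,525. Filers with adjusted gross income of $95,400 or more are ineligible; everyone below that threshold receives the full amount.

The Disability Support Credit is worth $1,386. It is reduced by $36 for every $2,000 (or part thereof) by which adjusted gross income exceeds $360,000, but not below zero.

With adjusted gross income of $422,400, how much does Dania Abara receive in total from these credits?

$4,647

Retirement Saver's Credit: 4% of the $154,800 excess over $267,600 is $6,192; credit = $9,100 − $6,192 = $2,908.
Heating Assistance Credit: $422,400 is $67,500 into a $90,000 phase-out range, leaving 22,500/90,000 of the credit: $6,020 × 22,500/90,000 = $1,505.
Tuition Credit: $422,400 meets or exceeds the $95,400 cutoff, so the credit is $0.
Disability Support Credit: income exceeds $360,000 by $62,400, which is 32 full-or-partial $2,000 increments; reduction = 32 × $36 = $1,152, leaving $234.
Total: $2,908 + $1,505 + $0 + $234 = $4,647.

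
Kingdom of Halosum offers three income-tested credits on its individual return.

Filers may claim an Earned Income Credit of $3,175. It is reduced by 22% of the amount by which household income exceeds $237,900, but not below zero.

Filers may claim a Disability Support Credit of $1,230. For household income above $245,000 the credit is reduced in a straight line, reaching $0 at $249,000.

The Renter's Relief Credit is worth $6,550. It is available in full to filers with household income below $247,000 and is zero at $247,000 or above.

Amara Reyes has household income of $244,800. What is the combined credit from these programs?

Earned Income Credit: 22% of the $6,900 excess over $237,900 is $1,518; credit = $3,175 − $1,518 = $1,657.
Disability Support Credit: $244,800 is at or below the $245,000 threshold, so the full $1,230 applies.
Renter's Relief Credit: $244,800 is below the $247,000 cutoff, so the full $6,550 applies.
Total: $1,657 + $1,230 + $6,550 = $9,437.

$9,437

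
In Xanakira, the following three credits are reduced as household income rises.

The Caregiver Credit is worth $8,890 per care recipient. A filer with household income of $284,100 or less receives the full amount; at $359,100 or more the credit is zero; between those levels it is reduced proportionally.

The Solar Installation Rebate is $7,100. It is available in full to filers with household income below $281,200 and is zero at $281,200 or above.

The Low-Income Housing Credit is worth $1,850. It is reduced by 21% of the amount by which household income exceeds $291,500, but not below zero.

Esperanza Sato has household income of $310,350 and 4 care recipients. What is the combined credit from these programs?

$23,114

Caregiver Credit: base = 4 × $8,890 = $35,560. $310,350 is $26,250 into a $75,000 phase-out range, leaving 48,750/75,000 of the credit: $35,560 × 48,750/75,000 = $23,114.
Solar Installation Rebate: $310,350 meets or exceeds the $281,200 cutoff, so the credit is $0.
Low-Income Housing Credit: 21% of the $18,850 excess over $291,500 is $3,958.50 ≥ base, so the credit is $0.
Total: $23,114 + $0 + $0 = $23,114.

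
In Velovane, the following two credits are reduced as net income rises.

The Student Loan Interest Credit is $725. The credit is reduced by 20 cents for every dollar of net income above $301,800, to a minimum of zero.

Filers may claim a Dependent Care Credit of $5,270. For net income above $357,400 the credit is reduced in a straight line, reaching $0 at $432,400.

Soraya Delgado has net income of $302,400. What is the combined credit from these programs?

$5,875

Student Loan Interest Credit: 20% of the $600 excess over $301,800 is $120; credit = $725 − $120 = $605.
Dependent Care Credit: $302,400 is at or below the $357,400 threshold, so the full $5,270 applies.
Total: $605 + $5,270 = $5,875.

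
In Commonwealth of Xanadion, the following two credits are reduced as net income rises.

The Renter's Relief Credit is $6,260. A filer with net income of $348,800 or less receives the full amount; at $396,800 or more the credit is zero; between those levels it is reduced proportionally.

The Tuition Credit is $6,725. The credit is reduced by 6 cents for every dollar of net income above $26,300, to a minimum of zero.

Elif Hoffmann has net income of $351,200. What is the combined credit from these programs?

Renter's Relief Credit: $351,200 is $2,400 into a $48,000 phase-out range, leaving 45,600/48,000 of the credit: $6,260 × 45,600/48,000 = $5,947.
Tuition Credit: 6% of the $324,900 excess over $26,300 is $19,494 ≥ base, so the credit is $0.
Total: $5,947 + $0 = $5,947.

$5,947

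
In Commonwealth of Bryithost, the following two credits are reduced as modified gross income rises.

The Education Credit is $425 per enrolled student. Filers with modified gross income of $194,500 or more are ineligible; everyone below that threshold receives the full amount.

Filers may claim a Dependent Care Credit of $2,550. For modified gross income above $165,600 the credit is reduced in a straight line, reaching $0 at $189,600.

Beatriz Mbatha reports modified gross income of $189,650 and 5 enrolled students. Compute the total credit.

$2,125

Education Credit: base = 5 × $425 = $2,125. $189,650 is below the $194,500 cutoff, so the full $2,125 applies.
Dependent Care Credit: $189,650 is at or above $189,600, so the credit is $0.
Total: $2,125 + $0 = $2,125.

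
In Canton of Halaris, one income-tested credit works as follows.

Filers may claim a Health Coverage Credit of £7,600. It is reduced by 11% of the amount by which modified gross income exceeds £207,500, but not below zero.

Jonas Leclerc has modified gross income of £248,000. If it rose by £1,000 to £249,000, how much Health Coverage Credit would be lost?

£110

At £248,000 — 11% of the £40,500 excess over £207,500 is £4,455; credit = £7,600 − £4,455 = £3,145.
At £249,000 — 11% of the £41,500 excess over £207,500 is £4,565; credit = £7,600 − £4,565 = £3,035.
Lost: £3,145 − £3,035 = £110.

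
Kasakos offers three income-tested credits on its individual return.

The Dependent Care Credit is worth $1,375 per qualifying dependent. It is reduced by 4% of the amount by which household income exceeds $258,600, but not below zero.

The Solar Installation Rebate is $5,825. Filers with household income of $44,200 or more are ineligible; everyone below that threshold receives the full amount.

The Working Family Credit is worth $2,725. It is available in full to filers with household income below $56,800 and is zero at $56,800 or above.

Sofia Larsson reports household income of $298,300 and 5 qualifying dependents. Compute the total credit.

Dependent Care Credit: base = 5 × $1,375 = $6,875. 4% of the $39,700 excess over $258,600 is $1,588; credit = $6,875 − $1,588 = $5,287.
Solar Installation Rebate: $298,300 meets or exceeds the $44,200 cutoff, so the credit is $0.
Working Family Credit: $298,300 meets or exceeds the $56,800 cutoff, so the credit is $0.
Total: $5,287 + $0 + $0 = $5,287.

$5,287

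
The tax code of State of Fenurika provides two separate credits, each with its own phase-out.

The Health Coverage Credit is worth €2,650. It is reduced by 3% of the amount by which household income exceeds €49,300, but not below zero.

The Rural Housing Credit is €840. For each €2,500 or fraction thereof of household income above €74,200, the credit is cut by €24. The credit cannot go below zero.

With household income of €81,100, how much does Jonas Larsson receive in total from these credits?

€2,464

Health Coverage Credit: 3% of the €31,800 excess over €49,300 is €954; credit = €2,650 − €954 = €1,696.
Rural Housing Credit: income exceeds €74,200 by €6,900, which is 3 full-or-partial €2,500 increments; reduction = 3 × €24 = €72, leaving €768.
Total: €1,696 + €768 = €2,464.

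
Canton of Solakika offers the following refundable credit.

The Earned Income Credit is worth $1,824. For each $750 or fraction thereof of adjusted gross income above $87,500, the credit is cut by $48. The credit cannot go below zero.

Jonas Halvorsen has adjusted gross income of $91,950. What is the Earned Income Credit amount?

Earned Income Credit: income exceeds $87,500 by $4,450, which is 6 full-or-partial $750 increments; reduction = 6 × $48 = $288, leaving $1,536.

$1,536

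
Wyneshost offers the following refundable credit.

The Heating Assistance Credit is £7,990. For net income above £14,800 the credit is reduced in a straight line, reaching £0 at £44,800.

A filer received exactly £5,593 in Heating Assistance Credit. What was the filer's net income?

£23,800

£5,593 is 5,593/7,990 of the full £7,990, so 2,397/7,990 of the £30,000 range has been used: income = £14,800 + £30,000 × 2,397/7,990 = £23,800.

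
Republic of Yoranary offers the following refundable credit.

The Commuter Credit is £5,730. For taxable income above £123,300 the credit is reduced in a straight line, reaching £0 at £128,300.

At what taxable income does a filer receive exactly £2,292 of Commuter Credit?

£126,300

£2,292 is 2,292/5,730 of the full £5,730, so 3,438/5,730 of the £5,000 range has been used: income = £123,300 + £5,000 × 3,438/5,730 = £126,300.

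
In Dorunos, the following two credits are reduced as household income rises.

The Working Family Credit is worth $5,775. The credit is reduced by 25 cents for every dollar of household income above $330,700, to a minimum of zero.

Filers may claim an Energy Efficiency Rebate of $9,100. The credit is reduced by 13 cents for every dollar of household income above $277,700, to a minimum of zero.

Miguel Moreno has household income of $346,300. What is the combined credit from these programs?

Working Family Credit: 25% of the $15,600 excess over $330,700 is $3,900; credit = $5,775 − $3,900 = $1,875.
Energy Efficiency Rebate: 13% of the $68,600 excess over $277,700 is $8,918; credit = $9,100 − $8,918 = $182.
Total: $1,875 + $182 = $2,057.

$2,057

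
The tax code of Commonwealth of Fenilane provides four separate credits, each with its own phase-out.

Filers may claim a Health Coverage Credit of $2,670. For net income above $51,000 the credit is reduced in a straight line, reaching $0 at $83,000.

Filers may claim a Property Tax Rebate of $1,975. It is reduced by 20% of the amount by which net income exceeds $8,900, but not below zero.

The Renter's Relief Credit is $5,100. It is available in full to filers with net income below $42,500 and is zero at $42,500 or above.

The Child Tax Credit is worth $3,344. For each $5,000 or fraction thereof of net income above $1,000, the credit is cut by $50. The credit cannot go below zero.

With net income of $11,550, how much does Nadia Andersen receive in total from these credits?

Health Coverage Credit: $11,550 is at or below the $51,000 threshold, so the full $2,670 applies.
Property Tax Rebate: 20% of the $2,650 excess over $8,900 is $530; credit = $1,975 − $530 = $1,445.
Renter's Relief Credit: $11,550 is below the $42,500 cutoff, so the full $5,100 applies.
Child Tax Credit: income exceeds $1,000 by $10,550, which is 3 full-or-partial $5,000 increments; reduction = 3 × $50 = $150, leaving $3,194.
Total: $2,670 + $1,445 + $5,100 + $3,194 = $12,409.

$12,409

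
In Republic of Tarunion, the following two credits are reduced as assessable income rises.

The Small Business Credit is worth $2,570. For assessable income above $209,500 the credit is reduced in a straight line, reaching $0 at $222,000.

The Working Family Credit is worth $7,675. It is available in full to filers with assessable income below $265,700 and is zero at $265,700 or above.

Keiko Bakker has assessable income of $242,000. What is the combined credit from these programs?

$7,675

Small Business Credit: $242,000 is at or above $222,000, so the credit is $0.
Working Family Credit: $242,000 is below the $265,700 cutoff, so the full $7,675 applies.
Total: $0 + $7,675 = $7,675.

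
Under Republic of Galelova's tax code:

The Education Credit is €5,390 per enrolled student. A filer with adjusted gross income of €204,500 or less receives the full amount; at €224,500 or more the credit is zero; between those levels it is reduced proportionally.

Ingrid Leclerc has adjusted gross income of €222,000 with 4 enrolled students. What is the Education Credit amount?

€2,695

Education Credit: base = 4 × €5,390 = €21,560. €222,000 is €17,500 into a €20,000 phase-out range, leaving 2,500/20,000 of the credit: €21,560 × 2,500/20,000 = €2,695.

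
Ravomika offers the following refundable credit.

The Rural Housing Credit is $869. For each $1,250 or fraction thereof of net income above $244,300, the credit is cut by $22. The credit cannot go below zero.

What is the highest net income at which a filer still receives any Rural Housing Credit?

$293,050

After 39 increments the reduction is 39 × $22 = $858, leaving $11; one more increment wipes it out. Increment 39 ends at excess 39 × $1,250 = $48,750, so the highest qualifying income is $244,300 + $48,750 = $293,050.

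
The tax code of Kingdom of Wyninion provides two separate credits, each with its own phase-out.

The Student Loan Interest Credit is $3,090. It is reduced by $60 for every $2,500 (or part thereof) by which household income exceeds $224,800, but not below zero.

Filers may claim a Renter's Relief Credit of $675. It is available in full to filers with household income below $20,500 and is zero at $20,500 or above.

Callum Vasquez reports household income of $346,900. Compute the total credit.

Student Loan Interest Credit: income exceeds $224,800 by $122,100, which is 49 full-or-partial $2,500 increments; reduction = 49 × $60 = $2,940, leaving $150.
Renter's Relief Credit: $346,900 meets or exceeds the $20,500 cutoff, so the credit is $0.
Total: $150 + $0 = $150.

$150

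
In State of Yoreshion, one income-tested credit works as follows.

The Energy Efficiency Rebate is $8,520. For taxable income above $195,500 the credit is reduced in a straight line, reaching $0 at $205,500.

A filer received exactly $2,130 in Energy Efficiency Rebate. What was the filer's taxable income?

$203,000

$2,130 is 2,130/8,520 of the full $8,520, so 6,390/8,520 of the $10,000 range has been used: income = $195,500 + $10,000 × 6,390/8,520 = $203,000.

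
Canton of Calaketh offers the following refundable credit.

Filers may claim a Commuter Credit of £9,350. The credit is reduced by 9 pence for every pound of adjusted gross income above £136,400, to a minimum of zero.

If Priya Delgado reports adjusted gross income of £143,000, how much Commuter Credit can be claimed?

Commuter Credit: 9% of the £6,600 excess over £136,400 is £594; credit = £9,350 − £594 = £8,756.

£8,756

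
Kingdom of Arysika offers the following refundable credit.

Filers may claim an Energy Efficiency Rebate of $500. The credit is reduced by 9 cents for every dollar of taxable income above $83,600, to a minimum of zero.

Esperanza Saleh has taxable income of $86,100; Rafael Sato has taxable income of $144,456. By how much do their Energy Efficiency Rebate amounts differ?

$275

Esperanza ($86,100): Energy Efficiency Rebate: 9% of the $2,500 excess over $83,600 is $225; credit = $500 − $225 = $275.
Rafael ($144,456): Energy Efficiency Rebate: 9% of the $60,856 excess over $83,600 is $5,477.04 ≥ base, so the credit is $0.
Difference: |$275 − $0| = $275.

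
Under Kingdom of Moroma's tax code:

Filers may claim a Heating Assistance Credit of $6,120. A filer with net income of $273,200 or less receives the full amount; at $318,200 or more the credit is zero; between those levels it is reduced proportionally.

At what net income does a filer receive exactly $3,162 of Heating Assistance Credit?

$3,162 is 3,162/6,120 of the full $6,120, so 2,958/6,120 of the $45,000 range has been used: income = $273,200 + $45,000 × 2,958/6,120 = $294,950.

$294,950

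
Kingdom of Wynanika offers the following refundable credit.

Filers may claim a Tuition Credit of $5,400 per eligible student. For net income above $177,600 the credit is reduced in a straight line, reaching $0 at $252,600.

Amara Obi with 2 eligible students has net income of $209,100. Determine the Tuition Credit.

Tuition Credit: base = 2 × $5,400 = $10,800. $209,100 is $31,500 into a $75,000 phase-out range, leaving 43,500/75,000 of the credit: $10,800 × 43,500/75,000 = $6,264.

$6,264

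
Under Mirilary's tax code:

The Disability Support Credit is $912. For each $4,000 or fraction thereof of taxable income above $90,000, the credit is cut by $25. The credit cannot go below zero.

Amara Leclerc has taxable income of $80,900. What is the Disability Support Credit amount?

Disability Support Credit: $80,900 is at or below the $90,000 threshold, so the full $912 applies.

$912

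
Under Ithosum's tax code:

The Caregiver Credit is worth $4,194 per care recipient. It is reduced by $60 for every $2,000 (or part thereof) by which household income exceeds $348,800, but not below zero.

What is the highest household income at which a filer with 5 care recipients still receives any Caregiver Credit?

$1,046,800

Full credit = 5 × $4,194 = $20,970.
After 349 increments the reduction is 349 × $60 = $20,940, leaving $30; one more increment wipes it out. Increment 349 ends at excess 349 × $2,000 = $698,000, so the highest qualifying income is $348,800 + $698,000 = $1,046,800.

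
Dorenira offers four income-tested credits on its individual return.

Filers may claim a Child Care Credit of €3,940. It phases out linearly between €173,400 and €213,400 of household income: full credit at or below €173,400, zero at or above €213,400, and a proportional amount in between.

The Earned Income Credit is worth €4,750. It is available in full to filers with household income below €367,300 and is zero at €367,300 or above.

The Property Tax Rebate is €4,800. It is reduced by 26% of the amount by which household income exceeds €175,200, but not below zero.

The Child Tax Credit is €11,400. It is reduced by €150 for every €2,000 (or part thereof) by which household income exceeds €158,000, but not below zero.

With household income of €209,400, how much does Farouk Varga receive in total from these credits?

Child Care Credit: €209,400 is €36,000 into a €40,000 phase-out range, leaving 4,000/40,000 of the credit: €3,940 × 4,000/40,000 = €394.
Earned Income Credit: €209,400 is below the €367,300 cutoff, so the full €4,750 applies.
Property Tax Rebate: 26% of the €34,200 excess over €175,200 is €8,892 ≥ base, so the credit is €0.
Child Tax Credit: income exceeds €158,000 by €51,400, which is 26 full-or-partial €2,000 increments; reduction = 26 × €150 = €3,900, leaving €7,500.
Total: €394 + €4,750 + €0 + €7,500 = €12,644.

€12,644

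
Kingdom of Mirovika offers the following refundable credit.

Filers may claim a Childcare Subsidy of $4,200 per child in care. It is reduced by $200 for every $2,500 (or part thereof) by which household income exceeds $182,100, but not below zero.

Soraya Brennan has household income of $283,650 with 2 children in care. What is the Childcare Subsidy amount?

$200

Childcare Subsidy: base = 2 × $4,200 = $8,400. income exceeds $182,100 by $101,550, which is 41 full-or-partial $2,500 increments; reduction = 41 × $200 = $8,200, leaving $200.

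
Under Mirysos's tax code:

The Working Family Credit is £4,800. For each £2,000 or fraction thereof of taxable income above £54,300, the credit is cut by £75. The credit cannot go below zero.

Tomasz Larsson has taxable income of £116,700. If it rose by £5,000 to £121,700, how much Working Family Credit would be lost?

At £116,700 — income exceeds £54,300 by £62,400, which is 32 full-or-partial £2,000 increments; reduction = 32 × £75 = £2,400, leaving £2,400.
At £121,700 — income exceeds £54,300 by £67,400, which is 34 full-or-partial £2,000 increments; reduction = 34 × £75 = £2,550, leaving £2,250.
Lost: £2,400 − £2,250 = £150.

£150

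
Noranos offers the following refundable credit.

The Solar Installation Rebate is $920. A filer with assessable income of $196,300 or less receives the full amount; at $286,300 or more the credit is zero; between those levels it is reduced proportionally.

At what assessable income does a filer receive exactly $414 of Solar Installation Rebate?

$414 is 414/920 of the full $920, so 506/920 of the $90,000 range has been used: income = $196,300 + $90,000 × 506/920 = $245,800.

$245,800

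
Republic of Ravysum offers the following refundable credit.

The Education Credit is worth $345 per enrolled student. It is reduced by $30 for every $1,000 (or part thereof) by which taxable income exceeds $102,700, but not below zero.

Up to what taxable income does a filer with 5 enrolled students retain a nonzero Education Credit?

$159,700

Full credit = 5 × $345 = $1,725.
After 57 increments the reduction is 57 × $30 = $1,710, leaving $15; one more increment wipes it out. Increment 57 ends at excess 57 × $1,000 = $57,000, so the highest qualifying income is $102,700 + $57,000 = $159,700.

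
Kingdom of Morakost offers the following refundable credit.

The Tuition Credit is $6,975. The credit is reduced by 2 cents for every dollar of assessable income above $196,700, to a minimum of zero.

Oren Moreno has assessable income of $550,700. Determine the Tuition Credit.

$0

Tuition Credit: 2% of the $354,000 excess over $196,700 is $7,080 ≥ base, so the credit is $0.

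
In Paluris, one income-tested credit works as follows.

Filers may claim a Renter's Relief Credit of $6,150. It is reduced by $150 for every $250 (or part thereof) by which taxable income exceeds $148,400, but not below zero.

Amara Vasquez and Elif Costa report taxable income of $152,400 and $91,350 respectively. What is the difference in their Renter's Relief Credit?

Amara ($152,400): Renter's Relief Credit: income exceeds $148,400 by $4,000, which is 16 full-or-partial $250 increments; reduction = 16 × $150 = $2,400, leaving $3,750.
Elif ($91,350): Renter's Relief Credit: $91,350 is at or below the $148,400 threshold, so the full $6,150 applies.
Difference: |$3,750 − $6,150| = $2,400.

$2,400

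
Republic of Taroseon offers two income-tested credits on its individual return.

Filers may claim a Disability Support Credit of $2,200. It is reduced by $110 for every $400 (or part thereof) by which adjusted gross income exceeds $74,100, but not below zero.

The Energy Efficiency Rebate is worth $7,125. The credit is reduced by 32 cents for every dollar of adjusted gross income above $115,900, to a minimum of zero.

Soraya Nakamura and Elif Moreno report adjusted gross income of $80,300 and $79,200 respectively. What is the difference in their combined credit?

$330

Soraya ($80,300): Disability Support Credit: income exceeds $74,100 by $6,200, which is 16 full-or-partial $400 increments; reduction = 16 × $110 = $1,760, leaving $440. Energy Efficiency Rebate: $80,300 is at or below the $115,900 threshold, so the full $7,125 applies. total $440 + $7,125 = $7,565
Elif ($79,200): Disability Support Credit: income exceeds $74,100 by $5,100, which is 13 full-or-partial $400 increments; reduction = 13 × $110 = $1,430, leaving $770. Energy Efficiency Rebate: $79,200 is at or below the $115,900 threshold, so the full $7,125 applies. total $770 + $7,125 = $7,895
Difference: |$7,565 − $7,895| = $330.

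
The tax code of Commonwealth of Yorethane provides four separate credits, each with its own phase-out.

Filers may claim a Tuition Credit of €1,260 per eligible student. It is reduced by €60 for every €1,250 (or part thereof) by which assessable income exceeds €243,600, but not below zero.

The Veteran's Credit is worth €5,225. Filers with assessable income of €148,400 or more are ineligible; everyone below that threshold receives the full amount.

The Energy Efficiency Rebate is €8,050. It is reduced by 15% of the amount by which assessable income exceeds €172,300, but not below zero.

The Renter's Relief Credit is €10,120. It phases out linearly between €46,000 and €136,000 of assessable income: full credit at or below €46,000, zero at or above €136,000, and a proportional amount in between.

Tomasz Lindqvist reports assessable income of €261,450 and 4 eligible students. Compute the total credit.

€4,140

Tuition Credit: base = 4 × €1,260 = €5,040. income exceeds €243,600 by €17,850, which is 15 full-or-partial €1,250 increments; reduction = 15 × €60 = €900, leaving €4,140.
Veteran's Credit: €261,450 meets or exceeds the €148,400 cutoff, so the credit is €0.
Energy Efficiency Rebate: 15% of the €89,150 excess over €172,300 is €13,372.50 ≥ base, so the credit is €0.
Renter's Relief Credit: €261,450 is at or above €136,000, so the credit is €0.
Total: €4,140 + €0 + €0 + €0 = €4,140.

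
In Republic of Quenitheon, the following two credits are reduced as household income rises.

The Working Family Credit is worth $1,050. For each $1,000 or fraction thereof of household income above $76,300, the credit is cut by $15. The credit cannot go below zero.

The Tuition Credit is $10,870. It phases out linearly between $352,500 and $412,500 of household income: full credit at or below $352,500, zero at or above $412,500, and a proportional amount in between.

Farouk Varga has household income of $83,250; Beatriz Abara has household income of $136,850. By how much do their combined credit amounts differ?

Farouk ($83,250): Working Family Credit: income exceeds $76,300 by $6,950, which is 7 full-or-partial $1,000 increments; reduction = 7 × $15 = $105, leaving $945. Tuition Credit: $83,250 is at or below the $352,500 threshold, so the full $10,870 applies. total $945 + $10,870 = $11,815
Beatriz ($136,850): Working Family Credit: income exceeds $76,300 by $60,550, which is 61 full-or-partial $1,000 increments; reduction = 61 × $15 = $915, leaving $135. Tuition Credit: $136,850 is at or below the $352,500 threshold, so the full $10,870 applies. total $135 + $10,870 = $11,005
Difference: |$11,815 − $11,005| = $810.

$810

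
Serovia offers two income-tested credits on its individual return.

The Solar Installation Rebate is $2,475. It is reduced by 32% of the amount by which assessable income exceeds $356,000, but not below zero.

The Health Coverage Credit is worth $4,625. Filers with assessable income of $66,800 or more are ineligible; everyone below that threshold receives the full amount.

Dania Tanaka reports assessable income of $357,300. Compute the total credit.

Solar Installation Rebate: 32% of the $1,300 excess over $356,000 is $416; credit = $2,475 − $416 = $2,059.
Health Coverage Credit: $357,300 meets or exceeds the $66,800 cutoff, so the credit is $0.
Total: $2,059 + $0 = $2,059.

$2,059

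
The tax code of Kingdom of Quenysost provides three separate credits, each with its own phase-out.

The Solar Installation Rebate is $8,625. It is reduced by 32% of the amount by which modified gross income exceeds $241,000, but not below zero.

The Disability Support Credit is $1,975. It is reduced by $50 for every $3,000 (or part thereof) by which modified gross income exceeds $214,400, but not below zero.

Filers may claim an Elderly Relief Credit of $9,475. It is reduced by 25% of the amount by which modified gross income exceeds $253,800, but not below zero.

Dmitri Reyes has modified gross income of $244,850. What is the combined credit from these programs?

$18,293

Solar Installation Rebate: 32% of the $3,850 excess over $241,000 is $1,232; credit = $8,625 − $1,232 = $7,393.
Disability Support Credit: income exceeds $214,400 by $30,450, which is 11 full-or-partial $3,000 increments; reduction = 11 × $50 = $550, leaving $1,425.
Elderly Relief Credit: $244,850 is at or below the $253,800 threshold, so the full $9,475 applies.
Total: $7,393 + $1,425 + $9,475 = $18,293.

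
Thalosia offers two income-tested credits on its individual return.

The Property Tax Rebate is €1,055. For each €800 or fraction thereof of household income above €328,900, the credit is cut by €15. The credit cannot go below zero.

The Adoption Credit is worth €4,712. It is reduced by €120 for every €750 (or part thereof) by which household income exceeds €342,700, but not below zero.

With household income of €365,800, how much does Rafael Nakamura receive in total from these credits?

Property Tax Rebate: income exceeds €328,900 by €36,900, which is 47 full-or-partial €800 increments; reduction = 47 × €15 = €705, leaving €350.
Adoption Credit: income exceeds €342,700 by €23,100, which is 31 full-or-partial €750 increments; reduction = 31 × €120 = €3,720, leaving €992.
Total: €350 + €992 = €1,342.

€1,342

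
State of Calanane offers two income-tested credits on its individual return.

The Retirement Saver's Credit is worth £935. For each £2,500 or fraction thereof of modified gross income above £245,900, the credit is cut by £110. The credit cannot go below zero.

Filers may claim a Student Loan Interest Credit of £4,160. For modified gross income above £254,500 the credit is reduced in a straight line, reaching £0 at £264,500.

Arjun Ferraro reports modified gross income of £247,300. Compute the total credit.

Retirement Saver's Credit: income exceeds £245,900 by £1,400, which is 1 full-or-partial £2,500 increment; reduction = 1 × £110 = £110, leaving £825.
Student Loan Interest Credit: £247,300 is at or below the £254,500 threshold, so the full £4,160 applies.
Total: £825 + £4,160 = £4,985.

£4,985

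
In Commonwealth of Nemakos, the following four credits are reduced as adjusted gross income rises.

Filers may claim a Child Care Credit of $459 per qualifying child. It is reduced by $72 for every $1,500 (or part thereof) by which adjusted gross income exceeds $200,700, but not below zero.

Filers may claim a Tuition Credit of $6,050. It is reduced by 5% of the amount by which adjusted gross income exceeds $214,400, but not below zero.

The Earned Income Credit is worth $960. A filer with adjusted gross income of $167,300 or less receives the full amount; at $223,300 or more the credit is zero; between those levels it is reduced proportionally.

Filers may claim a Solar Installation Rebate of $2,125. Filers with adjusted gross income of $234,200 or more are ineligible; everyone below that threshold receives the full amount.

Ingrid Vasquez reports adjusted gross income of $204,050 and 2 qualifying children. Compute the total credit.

Child Care Credit: base = 2 × $459 = $918. income exceeds $200,700 by $3,350, which is 3 full-or-partial $1,500 increments; reduction = 3 × $72 = $216, leaving $702.
Tuition Credit: $204,050 is at or below the $214,400 threshold, so the full $6,050 applies.
Earned Income Credit: $204,050 is $36,750 into a $56,000 phase-out range, leaving 19,250/56,000 of the credit: $960 × 19,250/56,000 = $330.
Solar Installation Rebate: $204,050 is below the $234,200 cutoff, so the full $2,125 applies.
Total: $702 + $6,050 + $330 + $2,125 = $9,207.

$9,207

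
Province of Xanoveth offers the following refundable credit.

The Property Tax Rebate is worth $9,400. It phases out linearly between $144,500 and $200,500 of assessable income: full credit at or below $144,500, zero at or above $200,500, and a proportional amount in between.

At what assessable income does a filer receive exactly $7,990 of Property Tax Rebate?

$152,900

$7,990 is 7,990/9,400 of the full $9,400, so 1,410/9,400 of the $56,000 range has been used: income = $144,500 + $56,000 × 1,410/9,400 = $152,900.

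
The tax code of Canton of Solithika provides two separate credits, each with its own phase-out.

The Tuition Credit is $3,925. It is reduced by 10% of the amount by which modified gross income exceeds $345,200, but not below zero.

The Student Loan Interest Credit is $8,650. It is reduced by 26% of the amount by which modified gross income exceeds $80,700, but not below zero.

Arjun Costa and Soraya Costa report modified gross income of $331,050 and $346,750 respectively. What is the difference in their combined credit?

Arjun ($331,050): Tuition Credit: $331,050 is at or below the $345,200 threshold, so the full $3,925 applies. Student Loan Interest Credit: 26% of the $250,350 excess over $80,700 is $65,091 ≥ base, so the credit is $0. total $3,925 + $0 = $3,925
Soraya ($346,750): Tuition Credit: 10% of the $1,550 excess over $345,200 is $155; credit = $3,925 − $155 = $3,770. Student Loan Interest Credit: 26% of the $266,050 excess over $80,700 is $69,173 ≥ base, so the credit is $0. total $3,770 + $0 = $3,770
Difference: |$3,925 − $3,770| = $155.

$155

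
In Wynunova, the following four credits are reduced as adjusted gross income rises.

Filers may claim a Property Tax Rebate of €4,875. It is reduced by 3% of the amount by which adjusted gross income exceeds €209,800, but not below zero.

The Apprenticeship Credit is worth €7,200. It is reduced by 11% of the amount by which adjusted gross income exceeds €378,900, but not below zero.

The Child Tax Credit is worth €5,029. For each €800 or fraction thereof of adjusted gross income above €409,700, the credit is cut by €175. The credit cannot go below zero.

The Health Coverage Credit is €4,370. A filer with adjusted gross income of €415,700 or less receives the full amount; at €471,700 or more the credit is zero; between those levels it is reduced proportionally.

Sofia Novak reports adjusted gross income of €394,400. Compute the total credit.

€14,894

Property Tax Rebate: 3% of the €184,600 excess over €209,800 is €5,538 ≥ base, so the credit is €0.
Apprenticeship Credit: 11% of the €15,500 excess over €378,900 is €1,705; credit = €7,200 − €1,705 = €5,495.
Child Tax Credit: €394,400 is at or below the €409,700 threshold, so the full €5,029 applies.
Health Coverage Credit: €394,400 is at or below the €415,700 threshold, so the full €4,370 applies.
Total: €0 + €5,495 + €5,029 + €4,370 = €14,894.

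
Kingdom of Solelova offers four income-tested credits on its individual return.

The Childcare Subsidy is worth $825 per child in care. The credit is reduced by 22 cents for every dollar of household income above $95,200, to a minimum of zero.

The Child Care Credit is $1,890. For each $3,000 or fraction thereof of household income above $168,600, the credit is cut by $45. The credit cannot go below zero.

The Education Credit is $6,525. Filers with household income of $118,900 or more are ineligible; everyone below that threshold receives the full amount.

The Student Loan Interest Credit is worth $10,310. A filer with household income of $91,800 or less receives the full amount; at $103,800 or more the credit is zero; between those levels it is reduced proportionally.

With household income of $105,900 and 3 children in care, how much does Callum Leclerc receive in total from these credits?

Childcare Subsidy: base = 3 × $825 = $2,475. 22% of the $10,700 excess over $95,200 is $2,354; credit = $2,475 − $2,354 = $121.
Child Care Credit: $105,900 is at or below the $168,600 threshold, so the full $1,890 applies.
Education Credit: $105,900 is below the $118,900 cutoff, so the full $6,525 applies.
Student Loan Interest Credit: $105,900 is at or above $103,800, so the credit is $0.
Total: $121 + $1,890 + $6,525 + $0 = $8,536.

$8,536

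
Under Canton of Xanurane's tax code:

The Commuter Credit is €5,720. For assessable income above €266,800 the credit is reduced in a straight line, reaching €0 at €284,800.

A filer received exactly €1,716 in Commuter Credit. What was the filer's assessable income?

€279,400

€1,716 is 1,716/5,720 of the full €5,720, so 4,004/5,720 of the €18,000 range has been used: income = €266,800 + €18,000 × 4,004/5,720 = €279,400.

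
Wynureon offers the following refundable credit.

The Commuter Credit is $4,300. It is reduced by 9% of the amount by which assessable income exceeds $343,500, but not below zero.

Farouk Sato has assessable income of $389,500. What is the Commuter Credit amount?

$160

Commuter Credit: 9% of the $46,000 excess over $343,500 is $4,140; credit = $4,300 − $4,140 = $160.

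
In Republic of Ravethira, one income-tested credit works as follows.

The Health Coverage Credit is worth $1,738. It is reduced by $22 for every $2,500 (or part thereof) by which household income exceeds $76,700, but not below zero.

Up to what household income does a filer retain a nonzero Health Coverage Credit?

After 78 increments the reduction is 78 × $22 = $1,716, leaving $22; one more increment wipes it out. Increment 78 ends at excess 78 × $2,500 = $195,000, so the highest qualifying income is $76,700 + $195,000 = $271,700.

$271,700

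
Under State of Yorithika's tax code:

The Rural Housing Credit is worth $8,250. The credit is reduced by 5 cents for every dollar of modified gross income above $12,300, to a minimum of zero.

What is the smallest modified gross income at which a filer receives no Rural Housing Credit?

The credit falls by 5% of each dollar above $12,300, so it reaches zero when the excess is $8,250 / 5% = $165,000: income = $12,300 + $165,000 = $177,300.

$177,300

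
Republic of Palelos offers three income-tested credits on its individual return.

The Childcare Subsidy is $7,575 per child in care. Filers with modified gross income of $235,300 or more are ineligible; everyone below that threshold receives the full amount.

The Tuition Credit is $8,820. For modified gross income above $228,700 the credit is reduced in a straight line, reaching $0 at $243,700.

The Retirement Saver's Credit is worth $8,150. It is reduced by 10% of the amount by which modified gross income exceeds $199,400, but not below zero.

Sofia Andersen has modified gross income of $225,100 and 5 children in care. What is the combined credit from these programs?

$52,275

Childcare Subsidy: base = 5 × $7,575 = $37,875. $225,100 is below the $235,300 cutoff, so the full $37,875 applies.
Tuition Credit: $225,100 is at or below the $228,700 threshold, so the full $8,820 applies.
Retirement Saver's Credit: 10% of the $25,700 excess over $199,400 is $2,570; credit = $8,150 − $2,570 = $5,580.
Total: $37,875 + $8,820 + $5,580 = $52,275.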